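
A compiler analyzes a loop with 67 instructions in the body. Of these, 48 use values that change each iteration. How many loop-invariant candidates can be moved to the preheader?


Invariant candidates = total - loop-dependent
= 67 - 48 = 19

19


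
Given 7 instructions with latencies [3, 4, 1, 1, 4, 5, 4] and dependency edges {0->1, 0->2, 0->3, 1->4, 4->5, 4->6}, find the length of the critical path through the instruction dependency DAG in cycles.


Compute longest path through dependency graph: dist(Ik) = max over predecessors of dist + latency(Ik).
dist(I0) = latency 3 = 3
dist(I1) = dist(I0) + 4 = 3 + 4 = 7
dist(I2) = dist(I0) + 1 = 3 + 1 = 4
dist(I3) = dist(I0) + 1 = 3 + 1 = 4
dist(I4) = dist(I1) + 4 = 7 + 4 = 11
dist(I5) = dist(I4) + 5 = 11 + 5 = 16
dist(I6) = dist(I4) + 4 = 11 + 4 = 15
Critical path = max dist = 16

16


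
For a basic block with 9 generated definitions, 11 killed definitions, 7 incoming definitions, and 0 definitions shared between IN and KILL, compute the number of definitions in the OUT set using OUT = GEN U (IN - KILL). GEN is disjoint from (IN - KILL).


IN - KILL: 7 - 0 = 7 surviving definitions
OUT = GEN + surviving = 9 + 7 = 16

16


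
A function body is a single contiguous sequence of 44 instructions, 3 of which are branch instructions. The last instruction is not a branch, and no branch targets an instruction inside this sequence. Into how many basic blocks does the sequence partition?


With no in-sequence branch targets, the leaders are the first instruction plus the instruction after each branch.
Number of basic blocks = branches + 1
= 3 + 1 = 4

4


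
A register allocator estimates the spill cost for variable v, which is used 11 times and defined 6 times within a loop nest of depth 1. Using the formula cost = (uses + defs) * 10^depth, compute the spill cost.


uses + defs = 11 + 6 = 17
10^1 = 10
Spill cost = 17 * 10 = 170

170


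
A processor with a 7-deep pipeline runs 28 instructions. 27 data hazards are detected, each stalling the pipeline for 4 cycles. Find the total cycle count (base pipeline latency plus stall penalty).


Base cycles = 7 + 28 - 1 = 34
Total stalls = 27 * 4 = 108
Total = 34 + 108 = 142

142


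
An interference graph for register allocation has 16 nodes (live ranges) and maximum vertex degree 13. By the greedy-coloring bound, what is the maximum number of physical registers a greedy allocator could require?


Greedy coloring never needs more than (max_degree + 1) colors: when coloring a vertex, at most max_degree neighbors are already colored.
Upper bound = 13 + 1 = 14

14


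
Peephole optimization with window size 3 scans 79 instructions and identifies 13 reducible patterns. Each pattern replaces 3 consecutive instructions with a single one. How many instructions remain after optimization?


Each match removes 2 instructions.
Total removed = 13 * 2 = 26
Remaining = 79 - 26 = 53

53


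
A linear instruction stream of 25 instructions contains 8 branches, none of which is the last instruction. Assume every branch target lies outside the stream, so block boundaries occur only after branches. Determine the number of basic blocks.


With no in-sequence branch targets, the leaders are the first instruction plus the instruction after each branch.
Number of basic blocks = branches + 1
= 8 + 1 = 9

9


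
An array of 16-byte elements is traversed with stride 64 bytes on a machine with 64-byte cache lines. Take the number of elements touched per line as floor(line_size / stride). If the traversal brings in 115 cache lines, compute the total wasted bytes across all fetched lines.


Elements per line = floor(64 / 64) = 1
Bytes used per line = 1 * 16 = 16
Wasted per line = 64 - 16 = 48
Total wasted = 48 * 115 = 5520

5520


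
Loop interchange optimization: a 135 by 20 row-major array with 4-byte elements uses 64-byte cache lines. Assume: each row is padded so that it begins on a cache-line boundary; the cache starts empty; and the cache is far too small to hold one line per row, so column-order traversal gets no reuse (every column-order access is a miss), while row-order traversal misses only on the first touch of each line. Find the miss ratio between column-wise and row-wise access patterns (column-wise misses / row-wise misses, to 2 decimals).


Each row occupies 20 * 4 = 80 bytes and starts on a line boundary, so it spans ceil(80 / 64) = 2 cache lines.
Row-major traversal misses (one per line touched): 135 * ceil(20 * 4 / 64) = 270
Column-major traversal misses (no reuse, every access misses): 135 * 20 = 2700
Ratio = 2700 / 270 = 10.0

10.0


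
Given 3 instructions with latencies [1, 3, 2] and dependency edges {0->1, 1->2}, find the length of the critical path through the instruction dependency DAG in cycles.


Compute longest path through dependency graph: dist(Ik) = max over predecessors of dist + latency(Ik).
dist(I0) = latency 1 = 1
dist(I1) = dist(I0) + 3 = 1 + 3 = 4
dist(I2) = dist(I1) + 2 = 4 + 2 = 6
Critical path = max dist = 6

6


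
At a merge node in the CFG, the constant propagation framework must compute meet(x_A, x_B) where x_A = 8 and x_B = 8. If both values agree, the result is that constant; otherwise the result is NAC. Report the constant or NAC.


Meet operation: if both paths give the same constant, result is that constant; if they differ, result is NAC (not-a-constant).
Path A: 8, Path B: 8 -> equal
Result: constant -> 8

8


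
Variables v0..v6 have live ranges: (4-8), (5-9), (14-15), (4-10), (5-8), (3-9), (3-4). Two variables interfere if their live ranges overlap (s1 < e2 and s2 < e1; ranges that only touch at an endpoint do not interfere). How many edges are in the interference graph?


Check all pairs for overlapping intervals.
Two intervals (s1,e1) and (s2,e2) overlap if s1 < e2 and s2 < e1.
v0 (4-8) vs v1..v6: overlaps v1, v3, v4, v5 -> 4
v1 (5-9) vs v2..v6: overlaps v3, v4, v5 -> 3
v2 (14-15) vs v3..v6: overlaps none -> 0
v3 (4-10) vs v4..v6: overlaps v4, v5 -> 2
v4 (5-8) vs v5..v6: overlaps v5 -> 1
v5 (3-9) vs v6: overlaps v6 -> 1
Total overlapping pairs = 4 + 3 + 0 + 2 + 1 + 1 = 11

11


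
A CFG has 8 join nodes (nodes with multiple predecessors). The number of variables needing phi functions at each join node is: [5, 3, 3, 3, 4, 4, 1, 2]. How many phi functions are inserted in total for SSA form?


Total phi functions = sum of phi functions at each join node
= 5 + 3 + 3 + 3 + 4 + 4 + 1 + 2 = 25

25


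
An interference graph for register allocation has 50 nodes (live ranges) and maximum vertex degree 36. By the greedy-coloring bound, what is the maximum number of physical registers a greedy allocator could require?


Greedy coloring never needs more than (max_degree + 1) colors: when coloring a vertex, at most max_degree neighbors are already colored.
Upper bound = 36 + 1 = 37

37


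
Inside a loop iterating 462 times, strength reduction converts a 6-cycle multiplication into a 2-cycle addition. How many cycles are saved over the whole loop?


Per-iteration saving = 6 - 2 = 4
Total saved = 462 * 4 = 1848

1848


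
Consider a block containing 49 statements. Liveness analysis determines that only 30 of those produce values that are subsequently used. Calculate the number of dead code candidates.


Dead code = total statements - live definitions
= 49 - 30 = 19

19


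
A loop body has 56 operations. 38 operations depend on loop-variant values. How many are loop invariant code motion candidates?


Invariant candidates = total - loop-dependent
= 56 - 38 = 18

18


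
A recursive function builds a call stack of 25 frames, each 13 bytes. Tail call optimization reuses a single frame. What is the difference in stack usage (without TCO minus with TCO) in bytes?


Without TCO: 25 * 13 = 325 bytes
With TCO: reuse 1 frame = 13 bytes
Savings = 325 - 13 = 312

312


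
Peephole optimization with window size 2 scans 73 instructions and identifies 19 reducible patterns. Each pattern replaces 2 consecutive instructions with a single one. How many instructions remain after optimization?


Each match removes 1 instructions.
Total removed = 19 * 1 = 19
Remaining = 73 - 19 = 54

54


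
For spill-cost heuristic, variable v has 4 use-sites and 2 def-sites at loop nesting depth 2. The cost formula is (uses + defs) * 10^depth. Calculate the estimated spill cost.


uses + defs = 4 + 2 = 6
10^2 = 100
Spill cost = 6 * 100 = 600

600


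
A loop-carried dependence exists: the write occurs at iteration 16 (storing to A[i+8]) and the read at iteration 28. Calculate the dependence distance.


Distance = read iteration - write iteration
= 28 - 16 = 12

12


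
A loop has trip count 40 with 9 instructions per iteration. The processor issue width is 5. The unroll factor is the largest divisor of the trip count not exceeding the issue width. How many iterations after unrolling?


Largest divisor of 40 <= 5 is 5
New iterations = 40 / 5 = 8

8


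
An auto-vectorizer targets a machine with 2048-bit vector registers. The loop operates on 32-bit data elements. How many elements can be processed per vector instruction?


Width = SIMD bits / data type bits
= 2048 / 32 = 64

64


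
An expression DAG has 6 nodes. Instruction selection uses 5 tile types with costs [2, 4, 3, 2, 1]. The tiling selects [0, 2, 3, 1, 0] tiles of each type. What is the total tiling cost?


Total cost = sum(count_i * cost_i)
= 0*2 + 2*4 + 3*3 + 1*2 + 0*1
= 19

19


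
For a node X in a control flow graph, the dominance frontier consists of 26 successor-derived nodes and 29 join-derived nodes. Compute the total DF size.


DF(X) = direct successor contributions + join point contributions
= 26 + 29 = 55

55


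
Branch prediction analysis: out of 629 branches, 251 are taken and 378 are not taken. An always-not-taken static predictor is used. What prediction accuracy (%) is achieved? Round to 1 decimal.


Predictor: always-not-taken
Correct predictions = 378
Accuracy = 378 / 629 * 100 = 60.1%

60.1


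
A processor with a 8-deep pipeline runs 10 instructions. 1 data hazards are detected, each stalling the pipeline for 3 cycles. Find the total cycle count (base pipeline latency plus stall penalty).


Base cycles = 8 + 10 - 1 = 17
Total stalls = 1 * 3 = 3
Total = 17 + 3 = 20

20


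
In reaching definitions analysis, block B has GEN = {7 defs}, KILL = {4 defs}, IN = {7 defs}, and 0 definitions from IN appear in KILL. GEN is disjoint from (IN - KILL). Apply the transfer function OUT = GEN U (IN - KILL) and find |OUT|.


IN - KILL: 7 - 0 = 7 surviving definitions
OUT = GEN + surviving = 7 + 7 = 14

14


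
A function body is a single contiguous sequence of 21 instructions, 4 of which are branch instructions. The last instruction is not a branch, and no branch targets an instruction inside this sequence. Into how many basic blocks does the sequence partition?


With no in-sequence branch targets, the leaders are the first instruction plus the instruction after each branch.
Number of basic blocks = branches + 1
= 4 + 1 = 5

5


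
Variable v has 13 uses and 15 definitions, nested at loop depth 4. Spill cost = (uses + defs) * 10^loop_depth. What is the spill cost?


uses + defs = 13 + 15 = 28
10^4 = 10000
Spill cost = 28 * 10000 = 280000

280000


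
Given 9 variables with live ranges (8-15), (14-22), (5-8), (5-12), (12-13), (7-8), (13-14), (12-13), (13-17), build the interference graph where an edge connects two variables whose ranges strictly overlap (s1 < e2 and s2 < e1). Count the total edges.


Check all pairs for overlapping intervals.
Two intervals (s1,e1) and (s2,e2) overlap if s1 < e2 and s2 < e1.
v0 (8-15) vs v1..v8: overlaps v1, v3, v4, v6, v7, v8 -> 6
v1 (14-22) vs v2..v8: overlaps v8 -> 1
v2 (5-8) vs v3..v8: overlaps v3, v5 -> 2
v3 (5-12) vs v4..v8: overlaps v5 -> 1
v4 (12-13) vs v5..v8: overlaps v7 -> 1
v5 (7-8) vs v6..v8: overlaps none -> 0
v6 (13-14) vs v7..v8: overlaps v8 -> 1
v7 (12-13) vs v8: overlaps none -> 0
Total overlapping pairs = 6 + 1 + 2 + 1 + 1 + 0 + 1 + 0 = 12

12


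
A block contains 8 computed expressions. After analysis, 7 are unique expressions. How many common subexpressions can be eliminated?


CSE count = total expressions - unique expressions
= 8 - 7 = 1

1


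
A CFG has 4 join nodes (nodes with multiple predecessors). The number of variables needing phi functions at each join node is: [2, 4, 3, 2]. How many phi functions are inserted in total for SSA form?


Total phi functions = sum of phi functions at each join node
= 2 + 4 + 3 + 2 = 11

11


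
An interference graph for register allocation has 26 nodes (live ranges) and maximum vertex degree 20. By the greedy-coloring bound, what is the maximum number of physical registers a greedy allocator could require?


Greedy coloring never needs more than (max_degree + 1) colors: when coloring a vertex, at most max_degree neighbors are already colored.
Upper bound = 20 + 1 = 21

21


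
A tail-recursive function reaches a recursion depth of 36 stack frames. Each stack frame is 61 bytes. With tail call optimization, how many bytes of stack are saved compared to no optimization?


Without TCO: 36 * 61 = 2196 bytes
With TCO: reuse 1 frame = 61 bytes
Savings = 2196 - 61 = 2135

2135


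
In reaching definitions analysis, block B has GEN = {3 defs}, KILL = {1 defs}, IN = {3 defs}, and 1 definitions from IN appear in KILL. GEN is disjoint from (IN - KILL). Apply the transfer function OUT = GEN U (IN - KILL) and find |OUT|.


IN - KILL: 3 - 1 = 2 surviving definitions
OUT = GEN + surviving = 3 + 2 = 5

5


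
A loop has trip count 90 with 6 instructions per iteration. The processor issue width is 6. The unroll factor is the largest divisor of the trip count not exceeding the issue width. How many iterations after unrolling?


Largest divisor of 90 <= 6 is 6
New iterations = 90 / 6 = 15

15


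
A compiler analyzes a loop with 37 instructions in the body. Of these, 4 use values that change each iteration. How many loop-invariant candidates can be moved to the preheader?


Invariant candidates = total - loop-dependent
= 37 - 4 = 33

33


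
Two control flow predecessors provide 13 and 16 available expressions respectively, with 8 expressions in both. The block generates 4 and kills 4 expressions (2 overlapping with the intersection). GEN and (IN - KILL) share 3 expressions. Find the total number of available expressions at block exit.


IN = intersection of predecessors = 8
IN - KILL = 8 - 2 = 6
|OUT| = |GEN| + |IN - KILL| - |GEN ∩ (IN - KILL)| = 4 + 6 - 3 = 7

7


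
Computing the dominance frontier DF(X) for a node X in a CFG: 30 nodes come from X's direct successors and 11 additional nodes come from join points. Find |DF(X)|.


DF(X) = direct successor contributions + join point contributions
= 30 + 11 = 41

41


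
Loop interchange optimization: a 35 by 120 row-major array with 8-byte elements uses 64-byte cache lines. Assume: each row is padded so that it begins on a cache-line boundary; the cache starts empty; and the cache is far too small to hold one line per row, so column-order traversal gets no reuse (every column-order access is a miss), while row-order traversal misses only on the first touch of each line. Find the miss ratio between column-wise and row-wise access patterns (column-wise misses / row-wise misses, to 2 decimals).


Each row occupies 120 * 8 = 960 bytes and starts on a line boundary, so it spans ceil(960 / 64) = 15 cache lines.
Row-major traversal misses (one per line touched): 35 * ceil(120 * 8 / 64) = 525
Column-major traversal misses (no reuse, every access misses): 35 * 120 = 4200
Ratio = 4200 / 525 = 8.0

8.0


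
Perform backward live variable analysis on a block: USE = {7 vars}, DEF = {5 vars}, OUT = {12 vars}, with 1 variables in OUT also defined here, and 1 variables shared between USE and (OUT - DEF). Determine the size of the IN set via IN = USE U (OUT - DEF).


OUT - DEF: 12 - 1 = 11
|IN| = |USE| + |OUT - DEF| - |USE ∩ (OUT - DEF)| = 7 + 11 - 1 = 17

17


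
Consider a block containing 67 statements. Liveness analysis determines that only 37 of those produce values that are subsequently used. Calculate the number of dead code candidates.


Dead code = total statements - live definitions
= 67 - 37 = 30

30


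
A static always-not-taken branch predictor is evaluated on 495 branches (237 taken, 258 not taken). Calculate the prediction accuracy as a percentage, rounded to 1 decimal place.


Predictor: always-not-taken
Correct predictions = 258
Accuracy = 258 / 495 * 100 = 52.1%

52.1


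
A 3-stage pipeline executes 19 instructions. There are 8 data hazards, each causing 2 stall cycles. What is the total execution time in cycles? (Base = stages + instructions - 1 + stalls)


Base cycles = 3 + 19 - 1 = 21
Total stalls = 8 * 2 = 16
Total = 21 + 16 = 37

37


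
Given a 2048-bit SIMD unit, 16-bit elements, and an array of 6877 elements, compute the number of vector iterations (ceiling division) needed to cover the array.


Width = 2048 / 16 = 128 elements per vector op
Iterations = ceil(6877 / 128) = 54

54


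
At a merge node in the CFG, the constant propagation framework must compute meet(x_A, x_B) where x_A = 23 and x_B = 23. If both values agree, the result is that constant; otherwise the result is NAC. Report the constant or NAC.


Meet operation: if both paths give the same constant, result is that constant; if they differ, result is NAC (not-a-constant).
Path A: 23, Path B: 23 -> equal
Result: constant -> 23

23


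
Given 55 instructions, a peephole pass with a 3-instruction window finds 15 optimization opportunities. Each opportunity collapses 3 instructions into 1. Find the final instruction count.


Each match removes 2 instructions.
Total removed = 15 * 2 = 30
Remaining = 55 - 30 = 25

25


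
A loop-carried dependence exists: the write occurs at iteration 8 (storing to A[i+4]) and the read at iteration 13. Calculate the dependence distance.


Distance = read iteration - write iteration
= 13 - 8 = 5

5


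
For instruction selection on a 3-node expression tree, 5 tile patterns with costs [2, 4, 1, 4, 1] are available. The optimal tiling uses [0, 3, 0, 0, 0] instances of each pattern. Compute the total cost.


Total cost = sum(count_i * cost_i)
= 0*2 + 3*4 + 0*1 + 0*4 + 0*1
= 12

12


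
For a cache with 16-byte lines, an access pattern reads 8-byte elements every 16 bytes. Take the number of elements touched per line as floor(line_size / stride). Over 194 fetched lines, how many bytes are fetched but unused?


Elements per line = floor(16 / 16) = 1
Bytes used per line = 1 * 8 = 8
Wasted per line = 16 - 8 = 8
Total wasted = 8 * 194 = 1552

1552


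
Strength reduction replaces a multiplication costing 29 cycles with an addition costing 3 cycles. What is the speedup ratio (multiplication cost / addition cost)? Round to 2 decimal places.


Ratio = mult_cost / add_cost = 29 / 3 = 9.67

9.67


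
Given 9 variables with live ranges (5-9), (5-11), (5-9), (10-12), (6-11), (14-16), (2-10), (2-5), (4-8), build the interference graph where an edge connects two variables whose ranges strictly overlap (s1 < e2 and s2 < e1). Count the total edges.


Check all pairs for overlapping intervals.
Two intervals (s1,e1) and (s2,e2) overlap if s1 < e2 and s2 < e1.
v0 (5-9) vs v1..v8: overlaps v1, v2, v4, v6, v8 -> 5
v1 (5-11) vs v2..v8: overlaps v2, v3, v4, v6, v8 -> 5
v2 (5-9) vs v3..v8: overlaps v4, v6, v8 -> 3
v3 (10-12) vs v4..v8: overlaps v4 -> 1
v4 (6-11) vs v5..v8: overlaps v6, v8 -> 2
v5 (14-16) vs v6..v8: overlaps none -> 0
v6 (2-10) vs v7..v8: overlaps v7, v8 -> 2
v7 (2-5) vs v8: overlaps v8 -> 1
Total overlapping pairs = 5 + 5 + 3 + 1 + 2 + 0 + 2 + 1 = 19

19


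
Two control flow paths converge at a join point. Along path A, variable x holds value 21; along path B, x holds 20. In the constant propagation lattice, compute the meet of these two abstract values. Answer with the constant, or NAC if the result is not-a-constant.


Meet operation: if both paths give the same constant, result is that constant; if they differ, result is NAC (not-a-constant).
Path A: 21, Path B: 20 -> differ
Result: not-a-constant -> NAC

NAC


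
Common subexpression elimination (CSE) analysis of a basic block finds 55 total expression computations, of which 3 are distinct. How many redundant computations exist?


CSE count = total expressions - unique expressions
= 55 - 3 = 52

52


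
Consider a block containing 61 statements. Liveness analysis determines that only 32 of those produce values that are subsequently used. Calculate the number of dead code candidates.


Dead code = total statements - live definitions
= 61 - 32 = 29

29


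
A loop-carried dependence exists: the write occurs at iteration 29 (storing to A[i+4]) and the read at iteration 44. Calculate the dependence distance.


Distance = read iteration - write iteration
= 44 - 29 = 15

15


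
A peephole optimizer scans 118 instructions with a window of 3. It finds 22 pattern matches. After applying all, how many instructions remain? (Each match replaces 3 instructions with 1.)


Each match removes 2 instructions.
Total removed = 22 * 2 = 44
Remaining = 118 - 44 = 74

74


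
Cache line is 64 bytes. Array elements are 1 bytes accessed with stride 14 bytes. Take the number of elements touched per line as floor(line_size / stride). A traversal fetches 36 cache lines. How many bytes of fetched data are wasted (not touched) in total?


Elements per line = floor(64 / 14) = 4
Bytes used per line = 4 * 1 = 4
Wasted per line = 64 - 4 = 60
Total wasted = 60 * 36 = 2160

2160


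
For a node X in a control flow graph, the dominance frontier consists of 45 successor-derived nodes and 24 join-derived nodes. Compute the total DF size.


DF(X) = direct successor contributions + join point contributions
= 45 + 24 = 69

69


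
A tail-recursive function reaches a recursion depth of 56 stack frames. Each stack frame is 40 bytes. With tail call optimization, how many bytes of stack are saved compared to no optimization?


Without TCO: 56 * 40 = 2240 bytes
With TCO: reuse 1 frame = 40 bytes
Savings = 2240 - 40 = 2200

2200


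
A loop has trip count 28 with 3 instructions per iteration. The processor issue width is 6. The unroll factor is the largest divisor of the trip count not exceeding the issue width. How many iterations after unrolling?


Largest divisor of 28 <= 6 is 4
New iterations = 28 / 4 = 7

7


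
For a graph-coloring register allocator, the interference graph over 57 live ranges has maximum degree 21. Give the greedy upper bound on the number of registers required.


Greedy coloring never needs more than (max_degree + 1) colors: when coloring a vertex, at most max_degree neighbors are already colored.
Upper bound = 21 + 1 = 22

22


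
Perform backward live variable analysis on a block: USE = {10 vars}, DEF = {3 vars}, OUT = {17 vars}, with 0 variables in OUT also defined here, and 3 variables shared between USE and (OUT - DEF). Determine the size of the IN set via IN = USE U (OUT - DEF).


OUT - DEF: 17 - 0 = 17
|IN| = |USE| + |OUT - DEF| - |USE ∩ (OUT - DEF)| = 10 + 17 - 3 = 24

24


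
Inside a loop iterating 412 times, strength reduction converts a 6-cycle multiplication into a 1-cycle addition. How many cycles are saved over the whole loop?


Per-iteration saving = 6 - 1 = 5
Total saved = 412 * 5 = 2060

2060


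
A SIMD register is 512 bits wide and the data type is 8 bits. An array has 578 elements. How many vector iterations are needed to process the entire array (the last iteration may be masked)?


Width = 512 / 8 = 64 elements per vector op
Iterations = ceil(578 / 64) = 10

10


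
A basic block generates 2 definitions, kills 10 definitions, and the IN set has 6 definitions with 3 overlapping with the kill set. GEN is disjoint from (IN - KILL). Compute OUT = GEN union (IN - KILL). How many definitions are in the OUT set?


IN - KILL: 6 - 3 = 3 surviving definitions
OUT = GEN + surviving = 2 + 3 = 5

5


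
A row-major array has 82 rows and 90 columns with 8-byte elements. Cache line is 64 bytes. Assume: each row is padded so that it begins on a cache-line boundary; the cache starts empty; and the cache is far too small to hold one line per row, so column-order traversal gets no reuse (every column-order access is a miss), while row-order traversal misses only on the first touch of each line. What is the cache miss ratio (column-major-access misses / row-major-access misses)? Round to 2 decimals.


Each row occupies 90 * 8 = 720 bytes and starts on a line boundary, so it spans ceil(720 / 64) = 12 cache lines.
Row-major traversal misses (one per line touched): 82 * ceil(90 * 8 / 64) = 984
Column-major traversal misses (no reuse, every access misses): 82 * 90 = 7380
Ratio = 7380 / 984 = 7.5

7.5


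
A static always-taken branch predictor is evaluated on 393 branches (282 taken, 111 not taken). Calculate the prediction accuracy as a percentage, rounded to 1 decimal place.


Predictor: always-taken
Correct predictions = 282
Accuracy = 282 / 393 * 100 = 71.8%

71.8


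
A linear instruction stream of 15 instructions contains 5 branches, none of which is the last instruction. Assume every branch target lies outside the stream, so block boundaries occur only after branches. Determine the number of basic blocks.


With no in-sequence branch targets, the leaders are the first instruction plus the instruction after each branch.
Number of basic blocks = branches + 1
= 5 + 1 = 6

6


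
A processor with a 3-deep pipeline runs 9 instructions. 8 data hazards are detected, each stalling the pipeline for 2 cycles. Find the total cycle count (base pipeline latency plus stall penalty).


Base cycles = 3 + 9 - 1 = 11
Total stalls = 8 * 2 = 16
Total = 11 + 16 = 27

27


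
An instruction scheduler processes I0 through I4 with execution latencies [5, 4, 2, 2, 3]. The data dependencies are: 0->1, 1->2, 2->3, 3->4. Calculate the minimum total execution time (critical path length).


Compute longest path through dependency graph: dist(Ik) = max over predecessors of dist + latency(Ik).
dist(I0) = latency 5 = 5
dist(I1) = dist(I0) + 4 = 5 + 4 = 9
dist(I2) = dist(I1) + 2 = 9 + 2 = 11
dist(I3) = dist(I2) + 2 = 11 + 2 = 13
dist(I4) = dist(I3) + 3 = 13 + 3 = 16
Critical path = max dist = 16

16


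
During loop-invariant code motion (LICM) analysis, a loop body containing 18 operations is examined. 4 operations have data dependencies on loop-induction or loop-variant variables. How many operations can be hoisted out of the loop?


Invariant candidates = total - loop-dependent
= 18 - 4 = 14

14


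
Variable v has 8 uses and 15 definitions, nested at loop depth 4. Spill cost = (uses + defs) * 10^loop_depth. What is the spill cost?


uses + defs = 8 + 15 = 23
10^4 = 10000
Spill cost = 23 * 10000 = 230000

230000


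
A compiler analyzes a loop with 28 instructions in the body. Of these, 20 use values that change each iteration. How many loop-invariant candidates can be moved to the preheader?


Invariant candidates = total - loop-dependent
= 28 - 20 = 8

8


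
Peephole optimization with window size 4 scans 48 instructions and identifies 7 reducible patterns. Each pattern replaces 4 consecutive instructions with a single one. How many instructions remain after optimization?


Each match removes 3 instructions.
Total removed = 7 * 3 = 21
Remaining = 48 - 21 = 27

27


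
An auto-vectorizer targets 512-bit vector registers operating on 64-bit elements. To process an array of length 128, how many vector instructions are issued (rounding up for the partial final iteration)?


Width = 512 / 64 = 8 elements per vector op
Iterations = ceil(128 / 8) = 16

16


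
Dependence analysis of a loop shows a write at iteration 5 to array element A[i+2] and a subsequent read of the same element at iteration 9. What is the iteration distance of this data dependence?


Distance = read iteration - write iteration
= 9 - 5 = 4

4


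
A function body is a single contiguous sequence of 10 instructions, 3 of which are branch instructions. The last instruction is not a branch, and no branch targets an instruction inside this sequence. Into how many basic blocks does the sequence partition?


With no in-sequence branch targets, the leaders are the first instruction plus the instruction after each branch.
Number of basic blocks = branches + 1
= 3 + 1 = 4

4


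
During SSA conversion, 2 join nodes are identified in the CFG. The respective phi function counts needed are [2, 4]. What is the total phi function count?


Total phi functions = sum of phi functions at each join node
= 2 + 4 = 6

6


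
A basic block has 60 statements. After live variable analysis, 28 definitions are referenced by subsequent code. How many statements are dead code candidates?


Dead code = total statements - live definitions
= 60 - 28 = 32

32


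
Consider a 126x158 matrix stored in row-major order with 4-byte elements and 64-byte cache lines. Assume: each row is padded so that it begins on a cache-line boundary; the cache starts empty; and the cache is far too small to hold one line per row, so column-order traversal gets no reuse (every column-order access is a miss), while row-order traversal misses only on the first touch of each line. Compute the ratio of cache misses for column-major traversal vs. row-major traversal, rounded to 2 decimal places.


Each row occupies 158 * 4 = 632 bytes and starts on a line boundary, so it spans ceil(632 / 64) = 10 cache lines.
Row-major traversal misses (one per line touched): 126 * ceil(158 * 4 / 64) = 1260
Column-major traversal misses (no reuse, every access misses): 126 * 158 = 19908
Ratio = 19908 / 1260 = 15.8

15.8


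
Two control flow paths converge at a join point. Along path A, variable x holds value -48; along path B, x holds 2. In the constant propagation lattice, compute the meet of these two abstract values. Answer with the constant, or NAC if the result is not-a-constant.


Meet operation: if both paths give the same constant, result is that constant; if they differ, result is NAC (not-a-constant).
Path A: -48, Path B: 2 -> differ
Result: not-a-constant -> NAC

NAC


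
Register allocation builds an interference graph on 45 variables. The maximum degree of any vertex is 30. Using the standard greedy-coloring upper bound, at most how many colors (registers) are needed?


Greedy coloring never needs more than (max_degree + 1) colors: when coloring a vertex, at most max_degree neighbors are already colored.
Upper bound = 30 + 1 = 31

31


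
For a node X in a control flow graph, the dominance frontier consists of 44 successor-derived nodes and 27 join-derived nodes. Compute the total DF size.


DF(X) = direct successor contributions + join point contributions
= 44 + 27 = 71

71


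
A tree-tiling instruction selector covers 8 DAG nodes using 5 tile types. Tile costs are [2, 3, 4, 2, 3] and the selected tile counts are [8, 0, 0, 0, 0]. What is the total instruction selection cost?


Total cost = sum(count_i * cost_i)
= 8*2 + 0*3 + 0*4 + 0*2 + 0*3
= 16

16


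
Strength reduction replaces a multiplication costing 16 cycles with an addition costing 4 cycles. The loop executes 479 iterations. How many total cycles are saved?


Per-iteration saving = 16 - 4 = 12
Total saved = 479 * 12 = 5748

5748


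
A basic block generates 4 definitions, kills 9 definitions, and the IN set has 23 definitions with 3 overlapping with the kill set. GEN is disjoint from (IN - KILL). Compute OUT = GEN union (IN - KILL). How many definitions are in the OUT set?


IN - KILL: 23 - 3 = 20 surviving definitions
OUT = GEN + surviving = 4 + 20 = 24

24


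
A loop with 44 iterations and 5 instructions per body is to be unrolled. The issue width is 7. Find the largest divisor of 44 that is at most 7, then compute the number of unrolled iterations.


Largest divisor of 44 <= 7 is 4
New iterations = 44 / 4 = 11

11


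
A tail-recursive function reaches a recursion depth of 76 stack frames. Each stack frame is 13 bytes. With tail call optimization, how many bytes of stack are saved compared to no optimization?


Without TCO: 76 * 13 = 988 bytes
With TCO: reuse 1 frame = 13 bytes
Savings = 988 - 13 = 975

975


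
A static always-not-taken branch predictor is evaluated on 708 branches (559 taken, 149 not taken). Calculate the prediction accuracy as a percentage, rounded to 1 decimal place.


Predictor: always-not-taken
Correct predictions = 149
Accuracy = 149 / 708 * 100 = 21.0%

21.0


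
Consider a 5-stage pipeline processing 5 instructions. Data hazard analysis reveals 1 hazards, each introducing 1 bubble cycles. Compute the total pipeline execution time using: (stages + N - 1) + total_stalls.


Base cycles = 5 + 5 - 1 = 9
Total stalls = 1 * 1 = 1
Total = 9 + 1 = 10

10


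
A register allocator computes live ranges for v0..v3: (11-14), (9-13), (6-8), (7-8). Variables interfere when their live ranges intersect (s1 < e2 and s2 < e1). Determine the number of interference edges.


Check all pairs for overlapping intervals.
Two intervals (s1,e1) and (s2,e2) overlap if s1 < e2 and s2 < e1.
v0 (11-14) vs v1..v3: overlaps v1 -> 1
v1 (9-13) vs v2..v3: overlaps none -> 0
v2 (6-8) vs v3: overlaps v3 -> 1
Total overlapping pairs = 1 + 0 + 1 = 2

2


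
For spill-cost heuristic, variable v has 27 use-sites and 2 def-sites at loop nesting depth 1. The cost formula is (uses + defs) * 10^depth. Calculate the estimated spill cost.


uses + defs = 27 + 2 = 29
10^1 = 10
Spill cost = 29 * 10 = 290

290


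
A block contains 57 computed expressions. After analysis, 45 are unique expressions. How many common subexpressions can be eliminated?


CSE count = total expressions - unique expressions
= 57 - 45 = 12

12


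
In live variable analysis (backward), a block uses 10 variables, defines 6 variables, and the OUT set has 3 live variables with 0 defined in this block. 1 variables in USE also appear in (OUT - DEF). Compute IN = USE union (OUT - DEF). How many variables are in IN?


OUT - DEF: 3 - 0 = 3
|IN| = |USE| + |OUT - DEF| - |USE ∩ (OUT - DEF)| = 10 + 3 - 1 = 12

12


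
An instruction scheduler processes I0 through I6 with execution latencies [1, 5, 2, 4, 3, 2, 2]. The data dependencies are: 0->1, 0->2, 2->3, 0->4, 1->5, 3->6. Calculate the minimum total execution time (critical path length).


Compute longest path through dependency graph: dist(Ik) = max over predecessors of dist + latency(Ik).
dist(I0) = latency 1 = 1
dist(I1) = dist(I0) + 5 = 1 + 5 = 6
dist(I2) = dist(I0) + 2 = 1 + 2 = 3
dist(I3) = dist(I2) + 4 = 3 + 4 = 7
dist(I4) = dist(I0) + 3 = 1 + 3 = 4
dist(I5) = dist(I1) + 2 = 6 + 2 = 8
dist(I6) = dist(I3) + 2 = 7 + 2 = 9
Critical path = max dist = 9

9


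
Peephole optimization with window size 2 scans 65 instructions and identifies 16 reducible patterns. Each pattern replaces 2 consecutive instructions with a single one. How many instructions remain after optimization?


Each match removes 1 instructions.
Total removed = 16 * 1 = 16
Remaining = 65 - 16 = 49

49


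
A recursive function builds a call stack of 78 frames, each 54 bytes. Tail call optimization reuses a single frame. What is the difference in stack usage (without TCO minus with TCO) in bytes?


Without TCO: 78 * 54 = 4212 bytes
With TCO: reuse 1 frame = 54 bytes
Savings = 4212 - 54 = 4158

4158


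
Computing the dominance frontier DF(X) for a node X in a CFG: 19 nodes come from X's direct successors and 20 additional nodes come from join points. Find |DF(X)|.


DF(X) = direct successor contributions + join point contributions
= 19 + 20 = 39

39


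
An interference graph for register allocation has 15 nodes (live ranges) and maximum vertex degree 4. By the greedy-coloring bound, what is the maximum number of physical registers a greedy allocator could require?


Greedy coloring never needs more than (max_degree + 1) colors: when coloring a vertex, at most max_degree neighbors are already colored.
Upper bound = 4 + 1 = 5

5


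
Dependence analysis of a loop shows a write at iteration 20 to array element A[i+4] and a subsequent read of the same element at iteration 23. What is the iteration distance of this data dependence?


Distance = read iteration - write iteration
= 23 - 20 = 3

3


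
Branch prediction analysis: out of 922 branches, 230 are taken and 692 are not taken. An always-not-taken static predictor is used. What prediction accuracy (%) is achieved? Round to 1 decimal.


Predictor: always-not-taken
Correct predictions = 692
Accuracy = 692 / 922 * 100 = 75.1%

75.1


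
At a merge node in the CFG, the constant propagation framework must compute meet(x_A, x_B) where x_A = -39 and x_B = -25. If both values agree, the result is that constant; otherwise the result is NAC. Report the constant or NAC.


Meet operation: if both paths give the same constant, result is that constant; if they differ, result is NAC (not-a-constant).
Path A: -39, Path B: -25 -> differ
Result: not-a-constant -> NAC

NAC


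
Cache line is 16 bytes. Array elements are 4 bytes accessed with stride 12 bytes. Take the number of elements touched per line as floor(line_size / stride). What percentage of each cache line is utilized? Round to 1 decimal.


Elements per cache line = floor(16 / 12) = 1
Bytes used = 1 * 4 = 4
Utilization = 4 / 16 * 100 = 25.0%

25.0


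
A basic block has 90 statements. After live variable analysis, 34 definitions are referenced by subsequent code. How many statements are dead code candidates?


Dead code = total statements - live definitions
= 90 - 34 = 56

56


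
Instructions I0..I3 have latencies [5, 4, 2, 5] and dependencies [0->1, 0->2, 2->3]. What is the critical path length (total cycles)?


Compute longest path through dependency graph: dist(Ik) = max over predecessors of dist + latency(Ik).
dist(I0) = latency 5 = 5
dist(I1) = dist(I0) + 4 = 5 + 4 = 9
dist(I2) = dist(I0) + 2 = 5 + 2 = 7
dist(I3) = dist(I2) + 5 = 7 + 5 = 12
Critical path = max dist = 12

12


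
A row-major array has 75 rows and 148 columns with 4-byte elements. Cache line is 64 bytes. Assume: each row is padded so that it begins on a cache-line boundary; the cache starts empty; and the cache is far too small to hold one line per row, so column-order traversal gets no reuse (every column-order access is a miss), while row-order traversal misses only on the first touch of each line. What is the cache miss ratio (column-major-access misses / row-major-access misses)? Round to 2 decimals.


Each row occupies 148 * 4 = 592 bytes and starts on a line boundary, so it spans ceil(592 / 64) = 10 cache lines.
Row-major traversal misses (one per line touched): 75 * ceil(148 * 4 / 64) = 750
Column-major traversal misses (no reuse, every access misses): 75 * 148 = 11100
Ratio = 11100 / 750 = 14.8

14.8


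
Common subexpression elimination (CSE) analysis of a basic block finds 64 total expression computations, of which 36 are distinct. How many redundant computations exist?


CSE count = total expressions - unique expressions
= 64 - 36 = 28

28


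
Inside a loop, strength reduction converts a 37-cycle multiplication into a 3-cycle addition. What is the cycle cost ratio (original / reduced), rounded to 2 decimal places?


Ratio = mult_cost / add_cost = 37 / 3 = 12.33

12.33


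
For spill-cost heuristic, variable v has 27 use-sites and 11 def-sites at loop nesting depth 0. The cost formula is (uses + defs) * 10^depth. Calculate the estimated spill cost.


uses + defs = 27 + 11 = 38
10^0 = 1
Spill cost = 38 * 1 = 38

38


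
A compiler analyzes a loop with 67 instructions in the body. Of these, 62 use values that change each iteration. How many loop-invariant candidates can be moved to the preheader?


Invariant candidates = total - loop-dependent
= 67 - 62 = 5

5
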